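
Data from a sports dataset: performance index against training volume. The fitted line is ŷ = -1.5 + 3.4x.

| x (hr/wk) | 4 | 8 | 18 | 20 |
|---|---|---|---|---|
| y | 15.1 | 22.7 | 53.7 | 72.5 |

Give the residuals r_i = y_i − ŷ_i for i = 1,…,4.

3, -3, -6, 6

x=4: ŷ = -1.5 + 3.4·4 = 12.1; r = 15.1 − 12.1 = 3
x=8: ŷ = -1.5 + 3.4·8 = 25.7; r = 22.7 − 25.7 = -3
x=18: ŷ = -1.5 + 3.4·18 = 59.7; r = 53.7 − 59.7 = -6
x=20: ŷ = -1.5 + 3.4·20 = 66.5; r = 72.5 − 66.5 = 6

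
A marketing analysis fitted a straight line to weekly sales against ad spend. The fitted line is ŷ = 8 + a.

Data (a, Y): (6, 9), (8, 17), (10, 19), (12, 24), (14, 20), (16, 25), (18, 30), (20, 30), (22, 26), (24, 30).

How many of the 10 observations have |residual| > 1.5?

a=6: ŷ = 8 + 6 = 14; e = 9 − 14 = -5
a=8: ŷ = 8 + 8 = 16; e = 17 − 16 = 1
a=10: ŷ = 8 + 10 = 18; e = 19 − 18 = 1
a=12: ŷ = 8 + 12 = 20; e = 24 − 20 = 4
a=14: ŷ = 8 + 14 = 22; e = 20 − 22 = -2
a=16: ŷ = 8 + 16 = 24; e = 25 − 24 = 1
a=18: ŷ = 8 + 18 = 26; e = 30 − 26 = 4
a=20: ŷ = 8 + 20 = 28; e = 30 − 28 = 2
a=22: ŷ = 8 + 22 = 30; e = 26 − 30 = -4
a=24: ŷ = 8 + 24 = 32; e = 30 − 32 = -2
|e| > 1.5: a=6 (|e|=5), a=12 (|e|=4), a=14 (|e|=2), a=18 (|e|=4), a=20 (|e|=2), a=22 (|e|=4), a=24 (|e|=2) → 7

7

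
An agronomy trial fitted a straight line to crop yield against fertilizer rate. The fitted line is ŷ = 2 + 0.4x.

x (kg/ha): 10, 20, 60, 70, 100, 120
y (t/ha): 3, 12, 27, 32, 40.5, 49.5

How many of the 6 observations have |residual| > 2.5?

x=10: ŷ = 2 + 0.4·10 = 6; r = 3 − 6 = -3
x=20: ŷ = 2 + 0.4·20 = 10; r = 12 − 10 = 2
x=60: ŷ = 2 + 0.4·60 = 26; r = 27 − 26 = 1
x=70: ŷ = 2 + 0.4·70 = 30; r = 32 − 30 = 2
x=100: ŷ = 2 + 0.4·100 = 42; r = 40.5 − 42 = -1.5
x=120: ŷ = 2 + 0.4·120 = 50; r = 49.5 − 50 = -0.5
|r| > 2.5: x=10 (|r|=3) → 1

1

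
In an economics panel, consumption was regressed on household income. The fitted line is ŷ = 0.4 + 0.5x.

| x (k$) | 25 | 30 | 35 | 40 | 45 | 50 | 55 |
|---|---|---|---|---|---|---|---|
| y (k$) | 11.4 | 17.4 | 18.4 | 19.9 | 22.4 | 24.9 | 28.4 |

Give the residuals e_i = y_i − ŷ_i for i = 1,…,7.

x=25: ŷ = 0.4 + 0.5·25 = 12.9; e = 11.4 − 12.9 = -1.5
x=30: ŷ = 0.4 + 0.5·30 = 15.4; e = 17.4 − 15.4 = 2
x=35: ŷ = 0.4 + 0.5·35 = 17.9; e = 18.4 − 17.9 = 0.5
x=40: ŷ = 0.4 + 0.5·40 = 20.4; e = 19.9 − 20.4 = -0.5
x=45: ŷ = 0.4 + 0.5·45 = 22.9; e = 22.4 − 22.9 = -0.5
x=50: ŷ = 0.4 + 0.5·50 = 25.4; e = 24.9 − 25.4 = -0.5
x=55: ŷ = 0.4 + 0.5·55 = 27.9; e = 28.4 − 27.9 = 0.5

-1.5, 2, 0.5, -0.5, -0.5, -0.5, 0.5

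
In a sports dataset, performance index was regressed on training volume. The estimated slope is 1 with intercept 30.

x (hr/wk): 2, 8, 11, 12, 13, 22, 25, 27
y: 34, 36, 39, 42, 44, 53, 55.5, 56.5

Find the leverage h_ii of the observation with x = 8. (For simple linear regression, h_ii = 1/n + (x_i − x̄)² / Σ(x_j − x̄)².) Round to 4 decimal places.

x̄ = (2 + 8 + 11 + 12 + 13 + 22 + 25 + 27)/8 = 15
Σ(x − x̄)² = 169 + 49 + 16 + 9 + 4 + 49 + 100 + 144 = 540
h = 1/8 + (-7)²/540 = 0.125 + 0.0907407 = 0.2157

h = 0.2157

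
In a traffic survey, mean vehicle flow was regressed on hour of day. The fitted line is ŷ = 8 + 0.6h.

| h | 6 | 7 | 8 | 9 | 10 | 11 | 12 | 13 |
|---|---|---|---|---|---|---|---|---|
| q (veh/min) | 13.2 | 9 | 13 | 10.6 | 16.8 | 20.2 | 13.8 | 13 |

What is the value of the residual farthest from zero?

r = 5.6

h=6: ŷ = 8 + 0.6·6 = 11.6; r = 13.2 − 11.6 = 1.6
h=7: ŷ = 8 + 0.6·7 = 12.2; r = 9 − 12.2 = -3.2
h=8: ŷ = 8 + 0.6·8 = 12.8; r = 13 − 12.8 = 0.2
h=9: ŷ = 8 + 0.6·9 = 13.4; r = 10.6 − 13.4 = -2.8
h=10: ŷ = 8 + 0.6·10 = 14; r = 16.8 − 14 = 2.8
h=11: ŷ = 8 + 0.6·11 = 14.6; r = 20.2 − 14.6 = 5.6
h=12: ŷ = 8 + 0.6·12 = 15.2; r = 13.8 − 15.2 = -1.4
h=13: ŷ = 8 + 0.6·13 = 15.8; r = 13 − 15.8 = -2.8
Largest |r| is 5.6 at h = 11, residual 5.6.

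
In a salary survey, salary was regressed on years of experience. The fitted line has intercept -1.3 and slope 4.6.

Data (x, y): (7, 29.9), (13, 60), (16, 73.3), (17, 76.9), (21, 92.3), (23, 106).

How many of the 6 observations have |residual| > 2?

1

x=7: ŷ = -1.3 + 4.6·7 = 30.9; r = 29.9 − 30.9 = -1
x=13: ŷ = -1.3 + 4.6·13 = 58.5; r = 60 − 58.5 = 1.5
x=16: ŷ = -1.3 + 4.6·16 = 72.3; r = 73.3 − 72.3 = 1
x=17: ŷ = -1.3 + 4.6·17 = 76.9; r = 76.9 − 76.9 = 0
x=21: ŷ = -1.3 + 4.6·21 = 95.3; r = 92.3 − 95.3 = -3
x=23: ŷ = -1.3 + 4.6·23 = 104.5; r = 106 − 104.5 = 1.5
|r| > 2: x=21 (|r|=3) → 1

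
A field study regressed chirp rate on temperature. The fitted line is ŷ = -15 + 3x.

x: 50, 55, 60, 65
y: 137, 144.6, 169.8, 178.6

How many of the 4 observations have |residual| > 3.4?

2

x=50: ŷ = -15 + 3·50 = 135; e = 137 − 135 = 2
x=55: ŷ = -15 + 3·55 = 150; e = 144.6 − 150 = -5.4
x=60: ŷ = -15 + 3·60 = 165; e = 169.8 − 165 = 4.8
x=65: ŷ = -15 + 3·65 = 180; e = 178.6 − 180 = -1.4
|e| > 3.4: x=55 (|e|=5.4), x=60 (|e|=4.8) → 2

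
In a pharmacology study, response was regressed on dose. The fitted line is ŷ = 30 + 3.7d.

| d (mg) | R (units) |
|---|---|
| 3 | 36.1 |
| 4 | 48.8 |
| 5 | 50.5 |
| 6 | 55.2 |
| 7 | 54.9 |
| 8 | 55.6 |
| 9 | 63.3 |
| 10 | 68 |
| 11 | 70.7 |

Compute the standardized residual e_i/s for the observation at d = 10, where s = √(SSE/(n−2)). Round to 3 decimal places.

d=3: ŷ = 30 + 3.7·3 = 41.1; e = 36.1 − 41.1 = -5
d=4: ŷ = 30 + 3.7·4 = 44.8; e = 48.8 − 44.8 = 4
d=5: ŷ = 30 + 3.7·5 = 48.5; e = 50.5 − 48.5 = 2
d=6: ŷ = 30 + 3.7·6 = 52.2; e = 55.2 − 52.2 = 3
d=7: ŷ = 30 + 3.7·7 = 55.9; e = 54.9 − 55.9 = -1
d=8: ŷ = 30 + 3.7·8 = 59.6; e = 55.6 − 59.6 = -4
d=9: ŷ = 30 + 3.7·9 = 63.3; e = 63.3 − 63.3 = 0
d=10: ŷ = 30 + 3.7·10 = 67; e = 68 − 67 = 1
d=11: ŷ = 30 + 3.7·11 = 70.7; e = 70.7 − 70.7 = 0
SSE = 25 + 16 + 4 + 9 + 1 + 16 + 0 + 1 + 0 = 72
s = √(72/7) = 3.20713
e/s = 1 / 3.20713 = 0.312

0.312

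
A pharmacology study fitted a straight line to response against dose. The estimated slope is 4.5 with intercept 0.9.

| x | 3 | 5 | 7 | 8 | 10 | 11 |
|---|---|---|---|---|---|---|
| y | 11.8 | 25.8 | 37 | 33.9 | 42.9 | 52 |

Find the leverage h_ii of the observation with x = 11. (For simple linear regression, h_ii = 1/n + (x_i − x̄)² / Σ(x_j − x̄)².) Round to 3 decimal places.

h = 0.463

x̄ = (3 + 5 + 7 + 8 + 10 + 11)/6 = 7.33333
Σ(x − x̄)² = 18.7778 + 5.44444 + 0.111111 + 0.444444 + 7.11111 + 13.4444 = 45.3333
h = 1/6 + (3.66667)²/45.3333 = 0.166667 + 0.296569 = 0.463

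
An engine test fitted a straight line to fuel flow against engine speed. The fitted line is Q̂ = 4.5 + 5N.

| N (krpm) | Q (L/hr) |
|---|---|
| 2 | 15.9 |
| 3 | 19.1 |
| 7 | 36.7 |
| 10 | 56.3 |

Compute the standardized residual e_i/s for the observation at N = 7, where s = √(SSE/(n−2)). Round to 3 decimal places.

-1.090

N=2: Q̂ = 4.5 + 5·2 = 14.5; e = 15.9 − 14.5 = 1.4
N=3: Q̂ = 4.5 + 5·3 = 19.5; e = 19.1 − 19.5 = -0.4
N=7: Q̂ = 4.5 + 5·7 = 39.5; e = 36.7 − 39.5 = -2.8
N=10: Q̂ = 4.5 + 5·10 = 54.5; e = 56.3 − 54.5 = 1.8
SSE = 1.96 + 0.16 + 7.84 + 3.24 = 13.2
s = √(13.2/2) = 2.56905
e/s = -2.8 / 2.56905 = -1.090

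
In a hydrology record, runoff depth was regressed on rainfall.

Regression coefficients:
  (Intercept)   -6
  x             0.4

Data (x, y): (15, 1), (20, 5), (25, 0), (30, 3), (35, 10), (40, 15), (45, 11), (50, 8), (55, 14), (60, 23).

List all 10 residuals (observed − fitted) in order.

x=15: ŷ = -6 + 0.4·15 = 0; e = 1 − 0 = 1
x=20: ŷ = -6 + 0.4·20 = 2; e = 5 − 2 = 3
x=25: ŷ = -6 + 0.4·25 = 4; e = 0 − 4 = -4
x=30: ŷ = -6 + 0.4·30 = 6; e = 3 − 6 = -3
x=35: ŷ = -6 + 0.4·35 = 8; e = 10 − 8 = 2
x=40: ŷ = -6 + 0.4·40 = 10; e = 15 − 10 = 5
x=45: ŷ = -6 + 0.4·45 = 12; e = 11 − 12 = -1
x=50: ŷ = -6 + 0.4·50 = 14; e = 8 − 14 = -6
x=55: ŷ = -6 + 0.4·55 = 16; e = 14 − 16 = -2
x=60: ŷ = -6 + 0.4·60 = 18; e = 23 − 18 = 5

1, 3, -4, -3, 2, 5, -1, -6, -2, 5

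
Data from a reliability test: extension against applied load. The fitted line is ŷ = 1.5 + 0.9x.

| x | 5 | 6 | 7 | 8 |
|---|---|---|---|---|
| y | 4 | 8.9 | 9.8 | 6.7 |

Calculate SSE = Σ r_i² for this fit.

x=5: ŷ = 1.5 + 0.9·5 = 6; r = 4 − 6 = -2
x=6: ŷ = 1.5 + 0.9·6 = 6.9; r = 8.9 − 6.9 = 2
x=7: ŷ = 1.5 + 0.9·7 = 7.8; r = 9.8 − 7.8 = 2
x=8: ŷ = 1.5 + 0.9·8 = 8.7; r = 6.7 − 8.7 = -2
SSE = 4 + 4 + 4 + 4 = 16

SSE = 16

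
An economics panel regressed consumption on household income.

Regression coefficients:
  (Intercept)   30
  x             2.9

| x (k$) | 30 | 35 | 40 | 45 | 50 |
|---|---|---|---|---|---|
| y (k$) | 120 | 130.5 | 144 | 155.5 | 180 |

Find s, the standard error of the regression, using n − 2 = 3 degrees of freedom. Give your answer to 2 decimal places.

s = 4.62

x=30: ŷ = 30 + 2.9·30 = 117; r = 120 − 117 = 3
x=35: ŷ = 30 + 2.9·35 = 131.5; r = 130.5 − 131.5 = -1
x=40: ŷ = 30 + 2.9·40 = 146; r = 144 − 146 = -2
x=45: ŷ = 30 + 2.9·45 = 160.5; r = 155.5 − 160.5 = -5
x=50: ŷ = 30 + 2.9·50 = 175; r = 180 − 175 = 5
SSE = 9 + 1 + 4 + 25 + 25 = 64
s = √(64/3) = √21.3333 ≈ 4.62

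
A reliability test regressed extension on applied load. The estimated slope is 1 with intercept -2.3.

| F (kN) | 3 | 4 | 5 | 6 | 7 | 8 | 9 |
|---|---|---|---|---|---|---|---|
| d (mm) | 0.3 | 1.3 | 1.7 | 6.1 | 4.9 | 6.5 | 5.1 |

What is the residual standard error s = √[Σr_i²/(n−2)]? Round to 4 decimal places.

F=3: ŷ = -2.3 + 3 = 0.7; r = 0.3 − 0.7 = -0.4
F=4: ŷ = -2.3 + 4 = 1.7; r = 1.3 − 1.7 = -0.4
F=5: ŷ = -2.3 + 5 = 2.7; r = 1.7 − 2.7 = -1
F=6: ŷ = -2.3 + 6 = 3.7; r = 6.1 − 3.7 = 2.4
F=7: ŷ = -2.3 + 7 = 4.7; r = 4.9 − 4.7 = 0.2
F=8: ŷ = -2.3 + 8 = 5.7; r = 6.5 − 5.7 = 0.8
F=9: ŷ = -2.3 + 9 = 6.7; r = 5.1 − 6.7 = -1.6
SSE = 0.16 + 0.16 + 1 + 5.76 + 0.04 + 0.64 + 2.56 = 10.32
s = √(10.32/5) = √2.064 ≈ 1.4367

s = 1.4367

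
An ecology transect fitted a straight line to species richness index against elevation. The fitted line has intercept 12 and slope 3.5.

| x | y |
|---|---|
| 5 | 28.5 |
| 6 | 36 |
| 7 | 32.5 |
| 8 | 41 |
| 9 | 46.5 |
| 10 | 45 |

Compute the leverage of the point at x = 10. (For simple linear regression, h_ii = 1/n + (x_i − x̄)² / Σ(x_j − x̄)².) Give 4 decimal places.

x̄ = (5 + 6 + 7 + 8 + 9 + 10)/6 = 7.5
Σ(x − x̄)² = 6.25 + 2.25 + 0.25 + 0.25 + 2.25 + 6.25 = 17.5
h = 1/6 + (2.5)²/17.5 = 0.166667 + 0.357143 = 0.5238

h = 0.5238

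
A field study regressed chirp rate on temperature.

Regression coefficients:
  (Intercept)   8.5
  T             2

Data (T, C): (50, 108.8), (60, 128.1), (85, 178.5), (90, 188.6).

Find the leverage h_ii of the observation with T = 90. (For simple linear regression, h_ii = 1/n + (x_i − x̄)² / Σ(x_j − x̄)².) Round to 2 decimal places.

h = 0.56

T̄ = (50 + 60 + 85 + 90)/4 = 71.25
Σ(T − T̄)² = 451.562 + 126.562 + 189.062 + 351.562 = 1118.75
h = 1/4 + (18.75)²/1118.75 = 0.25 + 0.314246 = 0.56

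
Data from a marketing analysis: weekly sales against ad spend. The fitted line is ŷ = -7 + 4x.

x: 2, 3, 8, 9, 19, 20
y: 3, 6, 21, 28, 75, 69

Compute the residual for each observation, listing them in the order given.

x=2: ŷ = -7 + 4·2 = 1; r = 3 − 1 = 2
x=3: ŷ = -7 + 4·3 = 5; r = 6 − 5 = 1
x=8: ŷ = -7 + 4·8 = 25; r = 21 − 25 = -4
x=9: ŷ = -7 + 4·9 = 29; r = 28 − 29 = -1
x=19: ŷ = -7 + 4·19 = 69; r = 75 − 69 = 6
x=20: ŷ = -7 + 4·20 = 73; r = 69 − 73 = -4

2, 1, -4, -1, 6, -4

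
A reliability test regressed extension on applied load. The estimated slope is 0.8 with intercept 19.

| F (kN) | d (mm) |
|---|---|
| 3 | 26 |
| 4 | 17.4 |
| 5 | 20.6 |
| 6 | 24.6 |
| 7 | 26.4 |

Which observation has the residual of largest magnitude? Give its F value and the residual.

F=3: ŷ = 19 + 0.8·3 = 21.4; r = 26 − 21.4 = 4.6
F=4: ŷ = 19 + 0.8·4 = 22.2; r = 17.4 − 22.2 = -4.8
F=5: ŷ = 19 + 0.8·5 = 23; r = 20.6 − 23 = -2.4
F=6: ŷ = 19 + 0.8·6 = 23.8; r = 24.6 − 23.8 = 0.8
F=7: ŷ = 19 + 0.8·7 = 24.6; r = 26.4 − 24.6 = 1.8
Largest |r| is 4.8 at F = 4, residual -4.8.

F = 4, r = -4.8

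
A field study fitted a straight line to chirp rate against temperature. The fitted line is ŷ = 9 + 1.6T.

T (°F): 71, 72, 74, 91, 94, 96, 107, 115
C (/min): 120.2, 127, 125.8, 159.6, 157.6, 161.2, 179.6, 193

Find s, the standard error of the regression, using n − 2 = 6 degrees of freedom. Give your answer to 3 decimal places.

s = 2.790

T=71: ŷ = 9 + 1.6·71 = 122.6; r = 120.2 − 122.6 = -2.4
T=72: ŷ = 9 + 1.6·72 = 124.2; r = 127 − 124.2 = 2.8
T=74: ŷ = 9 + 1.6·74 = 127.4; r = 125.8 − 127.4 = -1.6
T=91: ŷ = 9 + 1.6·91 = 154.6; r = 159.6 − 154.6 = 5
T=94: ŷ = 9 + 1.6·94 = 159.4; r = 157.6 − 159.4 = -1.8
T=96: ŷ = 9 + 1.6·96 = 162.6; r = 161.2 − 162.6 = -1.4
T=107: ŷ = 9 + 1.6·107 = 180.2; r = 179.6 − 180.2 = -0.6
T=115: ŷ = 9 + 1.6·115 = 193; r = 193 − 193 = 0
SSE = 5.76 + 7.84 + 2.56 + 25 + 3.24 + 1.96 + 0.36 + 0 = 46.72
s = √(46.72/6) = √7.78667 ≈ 2.790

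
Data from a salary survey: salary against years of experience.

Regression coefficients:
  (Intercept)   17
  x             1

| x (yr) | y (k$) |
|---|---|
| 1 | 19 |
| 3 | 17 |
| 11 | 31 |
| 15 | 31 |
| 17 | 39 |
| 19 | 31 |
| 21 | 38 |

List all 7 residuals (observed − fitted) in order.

x=1: ŷ = 17 + 1 = 18; e = 19 − 18 = 1
x=3: ŷ = 17 + 3 = 20; e = 17 − 20 = -3
x=11: ŷ = 17 + 11 = 28; e = 31 − 28 = 3
x=15: ŷ = 17 + 15 = 32; e = 31 − 32 = -1
x=17: ŷ = 17 + 17 = 34; e = 39 − 34 = 5
x=19: ŷ = 17 + 19 = 36; e = 31 − 36 = -5
x=21: ŷ = 17 + 21 = 38; e = 38 − 38 = 0

1, -3, 3, -1, 5, -5, 0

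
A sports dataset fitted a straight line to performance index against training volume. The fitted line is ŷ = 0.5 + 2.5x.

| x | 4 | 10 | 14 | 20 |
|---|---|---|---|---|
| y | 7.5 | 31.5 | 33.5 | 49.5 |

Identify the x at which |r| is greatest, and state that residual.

x = 10, r = 6

x=4: ŷ = 0.5 + 2.5·4 = 10.5; r = 7.5 − 10.5 = -3
x=10: ŷ = 0.5 + 2.5·10 = 25.5; r = 31.5 − 25.5 = 6
x=14: ŷ = 0.5 + 2.5·14 = 35.5; r = 33.5 − 35.5 = -2
x=20: ŷ = 0.5 + 2.5·20 = 50.5; r = 49.5 − 50.5 = -1
Largest |r| is 6 at x = 10, residual 6.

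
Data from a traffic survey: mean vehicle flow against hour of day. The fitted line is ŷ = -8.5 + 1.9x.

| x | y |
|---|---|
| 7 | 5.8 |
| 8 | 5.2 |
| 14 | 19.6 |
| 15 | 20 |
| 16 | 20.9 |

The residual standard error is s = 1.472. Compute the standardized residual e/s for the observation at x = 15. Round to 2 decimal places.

0.00

ŷ = -8.5 + 1.9·15 = 20
e = 20 − 20 = 0
e/s = 0 / 1.472 = 0.00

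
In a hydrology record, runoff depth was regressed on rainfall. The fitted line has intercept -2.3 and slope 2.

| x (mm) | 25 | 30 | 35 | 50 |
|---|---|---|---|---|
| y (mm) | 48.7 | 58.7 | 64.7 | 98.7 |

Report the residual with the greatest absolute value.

x=25: ŷ = -2.3 + 2·25 = 47.7; r = 48.7 − 47.7 = 1
x=30: ŷ = -2.3 + 2·30 = 57.7; r = 58.7 − 57.7 = 1
x=35: ŷ = -2.3 + 2·35 = 67.7; r = 64.7 − 67.7 = -3
x=50: ŷ = -2.3 + 2·50 = 97.7; r = 98.7 − 97.7 = 1
Largest |r| is 3 at x = 35, residual -3.

r = -3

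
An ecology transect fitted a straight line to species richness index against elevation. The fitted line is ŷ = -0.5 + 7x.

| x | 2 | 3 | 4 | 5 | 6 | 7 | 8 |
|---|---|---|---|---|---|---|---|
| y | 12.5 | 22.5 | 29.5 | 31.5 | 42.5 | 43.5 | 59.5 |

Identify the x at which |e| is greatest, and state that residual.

x = 7, e = -5

x=2: ŷ = -0.5 + 7·2 = 13.5; e = 12.5 − 13.5 = -1
x=3: ŷ = -0.5 + 7·3 = 20.5; e = 22.5 − 20.5 = 2
x=4: ŷ = -0.5 + 7·4 = 27.5; e = 29.5 − 27.5 = 2
x=5: ŷ = -0.5 + 7·5 = 34.5; e = 31.5 − 34.5 = -3
x=6: ŷ = -0.5 + 7·6 = 41.5; e = 42.5 − 41.5 = 1
x=7: ŷ = -0.5 + 7·7 = 48.5; e = 43.5 − 48.5 = -5
x=8: ŷ = -0.5 + 7·8 = 55.5; e = 59.5 − 55.5 = 4
Largest |e| is 5 at x = 7, residual -5.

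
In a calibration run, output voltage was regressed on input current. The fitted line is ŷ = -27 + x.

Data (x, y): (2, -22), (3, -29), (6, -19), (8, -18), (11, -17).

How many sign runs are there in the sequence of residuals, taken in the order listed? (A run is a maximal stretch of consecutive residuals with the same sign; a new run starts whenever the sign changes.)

4 runs

x=2: ŷ = -27 + 2 = -25; e = -22 − (-25) = 3
x=3: ŷ = -27 + 3 = -24; e = -29 − (-24) = -5
x=6: ŷ = -27 + 6 = -21; e = -19 − (-21) = 2
x=8: ŷ = -27 + 8 = -19; e = -18 − (-19) = 1
x=11: ŷ = -27 + 11 = -16; e = -17 − (-16) = -1
Signs: + − + + −
Runs: +×1, −×1, +×2, −×1 → 4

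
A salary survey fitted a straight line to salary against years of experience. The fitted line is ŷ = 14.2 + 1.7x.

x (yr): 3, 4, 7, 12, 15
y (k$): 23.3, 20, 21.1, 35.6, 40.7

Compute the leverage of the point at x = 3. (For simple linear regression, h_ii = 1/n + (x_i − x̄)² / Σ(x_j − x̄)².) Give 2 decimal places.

x̄ = (3 + 4 + 7 + 12 + 15)/5 = 8.2
Σ(x − x̄)² = 27.04 + 17.64 + 1.44 + 14.44 + 46.24 = 106.8
h = 1/5 + (-5.2)²/106.8 = 0.2 + 0.253184 = 0.45

h = 0.45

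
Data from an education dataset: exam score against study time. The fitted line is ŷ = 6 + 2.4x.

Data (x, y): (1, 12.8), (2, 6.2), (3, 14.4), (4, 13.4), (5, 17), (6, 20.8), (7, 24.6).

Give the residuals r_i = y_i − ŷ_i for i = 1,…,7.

4.4, -4.6, 1.2, -2.2, -1, 0.4, 1.8

x=1: ŷ = 6 + 2.4·1 = 8.4; r = 12.8 − 8.4 = 4.4
x=2: ŷ = 6 + 2.4·2 = 10.8; r = 6.2 − 10.8 = -4.6
x=3: ŷ = 6 + 2.4·3 = 13.2; r = 14.4 − 13.2 = 1.2
x=4: ŷ = 6 + 2.4·4 = 15.6; r = 13.4 − 15.6 = -2.2
x=5: ŷ = 6 + 2.4·5 = 18; r = 17 − 18 = -1
x=6: ŷ = 6 + 2.4·6 = 20.4; r = 20.8 − 20.4 = 0.4
x=7: ŷ = 6 + 2.4·7 = 22.8; r = 24.6 − 22.8 = 1.8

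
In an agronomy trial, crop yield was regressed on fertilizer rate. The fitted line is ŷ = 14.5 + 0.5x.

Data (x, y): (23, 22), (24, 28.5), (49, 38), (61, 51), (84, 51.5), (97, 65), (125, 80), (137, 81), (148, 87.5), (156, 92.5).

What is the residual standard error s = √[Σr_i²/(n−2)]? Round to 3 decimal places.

x=23: ŷ = 14.5 + 0.5·23 = 26; r = 22 − 26 = -4
x=24: ŷ = 14.5 + 0.5·24 = 26.5; r = 28.5 − 26.5 = 2
x=49: ŷ = 14.5 + 0.5·49 = 39; r = 38 − 39 = -1
x=61: ŷ = 14.5 + 0.5·61 = 45; r = 51 − 45 = 6
x=84: ŷ = 14.5 + 0.5·84 = 56.5; r = 51.5 − 56.5 = -5
x=97: ŷ = 14.5 + 0.5·97 = 63; r = 65 − 63 = 2
x=125: ŷ = 14.5 + 0.5·125 = 77; r = 80 − 77 = 3
x=137: ŷ = 14.5 + 0.5·137 = 83; r = 81 − 83 = -2
x=148: ŷ = 14.5 + 0.5·148 = 88.5; r = 87.5 − 88.5 = -1
x=156: ŷ = 14.5 + 0.5·156 = 92.5; r = 92.5 − 92.5 = 0
SSE = 16 + 4 + 1 + 36 + 25 + 4 + 9 + 4 + 1 + 0 = 100
s = √(100/8) = √12.5 ≈ 3.536

s = 3.536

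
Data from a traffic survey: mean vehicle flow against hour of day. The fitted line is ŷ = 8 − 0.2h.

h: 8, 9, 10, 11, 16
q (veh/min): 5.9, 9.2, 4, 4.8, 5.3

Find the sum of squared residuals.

h=8: ŷ = 8 − 0.2·8 = 6.4; e = 5.9 − 6.4 = -0.5
h=9: ŷ = 8 − 0.2·9 = 6.2; e = 9.2 − 6.2 = 3
h=10: ŷ = 8 − 0.2·10 = 6; e = 4 − 6 = -2
h=11: ŷ = 8 − 0.2·11 = 5.8; e = 4.8 − 5.8 = -1
h=16: ŷ = 8 − 0.2·16 = 4.8; e = 5.3 − 4.8 = 0.5
SSE = 0.25 + 9 + 4 + 1 + 0.25 = 14.5

SSE = 14.5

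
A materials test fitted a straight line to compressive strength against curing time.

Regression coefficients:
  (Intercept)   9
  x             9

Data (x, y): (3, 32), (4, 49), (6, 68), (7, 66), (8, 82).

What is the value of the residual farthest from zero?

e = -6

x=3: ŷ = 9 + 9·3 = 36; e = 32 − 36 = -4
x=4: ŷ = 9 + 9·4 = 45; e = 49 − 45 = 4
x=6: ŷ = 9 + 9·6 = 63; e = 68 − 63 = 5
x=7: ŷ = 9 + 9·7 = 72; e = 66 − 72 = -6
x=8: ŷ = 9 + 9·8 = 81; e = 82 − 81 = 1
Largest |e| is 6 at x = 7, residual -6.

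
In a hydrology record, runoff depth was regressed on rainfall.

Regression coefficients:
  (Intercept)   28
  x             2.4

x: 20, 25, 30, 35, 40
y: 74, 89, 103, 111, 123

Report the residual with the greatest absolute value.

x=20: ŷ = 28 + 2.4·20 = 76; e = 74 − 76 = -2
x=25: ŷ = 28 + 2.4·25 = 88; e = 89 − 88 = 1
x=30: ŷ = 28 + 2.4·30 = 100; e = 103 − 100 = 3
x=35: ŷ = 28 + 2.4·35 = 112; e = 111 − 112 = -1
x=40: ŷ = 28 + 2.4·40 = 124; e = 123 − 124 = -1
Largest |e| is 3 at x = 30, residual 3.

e = 3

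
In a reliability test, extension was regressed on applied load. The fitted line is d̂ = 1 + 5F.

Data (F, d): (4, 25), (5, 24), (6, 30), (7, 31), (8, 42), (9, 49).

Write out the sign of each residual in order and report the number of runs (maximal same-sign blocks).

F=4: d̂ = 1 + 5·4 = 21; e = 25 − 21 = 4
F=5: d̂ = 1 + 5·5 = 26; e = 24 − 26 = -2
F=6: d̂ = 1 + 5·6 = 31; e = 30 − 31 = -1
F=7: d̂ = 1 + 5·7 = 36; e = 31 − 36 = -5
F=8: d̂ = 1 + 5·8 = 41; e = 42 − 41 = 1
F=9: d̂ = 1 + 5·9 = 46; e = 49 − 46 = 3
Signs: + − − − + +
Runs: +×1, −×3, +×2 → 3

3 runs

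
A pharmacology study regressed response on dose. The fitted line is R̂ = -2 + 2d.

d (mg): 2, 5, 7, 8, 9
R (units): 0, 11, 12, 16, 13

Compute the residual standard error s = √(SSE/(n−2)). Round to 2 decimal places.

s = 2.94

d=2: R̂ = -2 + 2·2 = 2; e = 0 − 2 = -2
d=5: R̂ = -2 + 2·5 = 8; e = 11 − 8 = 3
d=7: R̂ = -2 + 2·7 = 12; e = 12 − 12 = 0
d=8: R̂ = -2 + 2·8 = 14; e = 16 − 14 = 2
d=9: R̂ = -2 + 2·9 = 16; e = 13 − 16 = -3
SSE = 4 + 9 + 0 + 4 + 9 = 26
s = √(26/3) = √8.66667 ≈ 2.94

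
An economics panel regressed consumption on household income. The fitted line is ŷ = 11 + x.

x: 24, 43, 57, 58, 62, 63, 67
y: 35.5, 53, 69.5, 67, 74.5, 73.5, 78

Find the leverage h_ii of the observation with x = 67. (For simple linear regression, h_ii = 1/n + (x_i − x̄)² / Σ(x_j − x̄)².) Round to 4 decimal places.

h = 0.2785

x̄ = (24 + 43 + 57 + 58 + 62 + 63 + 67)/7 = 53.4286
Σ(x − x̄)² = 866.041 + 108.755 + 12.7551 + 20.898 + 73.4694 + 91.6122 + 184.184 = 1357.71
h = 1/7 + (13.5714)²/1357.71 = 0.142857 + 0.135657 = 0.2785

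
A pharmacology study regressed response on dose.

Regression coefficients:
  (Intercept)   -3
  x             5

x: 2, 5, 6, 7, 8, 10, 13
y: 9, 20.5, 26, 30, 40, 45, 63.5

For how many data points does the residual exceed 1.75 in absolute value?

x=2: ŷ = -3 + 5·2 = 7; e = 9 − 7 = 2
x=5: ŷ = -3 + 5·5 = 22; e = 20.5 − 22 = -1.5
x=6: ŷ = -3 + 5·6 = 27; e = 26 − 27 = -1
x=7: ŷ = -3 + 5·7 = 32; e = 30 − 32 = -2
x=8: ŷ = -3 + 5·8 = 37; e = 40 − 37 = 3
x=10: ŷ = -3 + 5·10 = 47; e = 45 − 47 = -2
x=13: ŷ = -3 + 5·13 = 62; e = 63.5 − 62 = 1.5
|e| > 1.75: x=2 (|e|=2), x=7 (|e|=2), x=8 (|e|=3), x=10 (|e|=2) → 4

4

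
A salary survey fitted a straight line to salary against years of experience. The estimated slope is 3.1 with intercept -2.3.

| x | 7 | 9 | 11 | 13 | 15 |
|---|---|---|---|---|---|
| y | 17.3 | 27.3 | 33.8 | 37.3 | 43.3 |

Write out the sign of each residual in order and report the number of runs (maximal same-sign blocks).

x=7: ŷ = -2.3 + 3.1·7 = 19.4; r = 17.3 − 19.4 = -2.1
x=9: ŷ = -2.3 + 3.1·9 = 25.6; r = 27.3 − 25.6 = 1.7
x=11: ŷ = -2.3 + 3.1·11 = 31.8; r = 33.8 − 31.8 = 2
x=13: ŷ = -2.3 + 3.1·13 = 38; r = 37.3 − 38 = -0.7
x=15: ŷ = -2.3 + 3.1·15 = 44.2; r = 43.3 − 44.2 = -0.9
Signs: − + + − −
Runs: −×1, +×2, −×2 → 3

3 runs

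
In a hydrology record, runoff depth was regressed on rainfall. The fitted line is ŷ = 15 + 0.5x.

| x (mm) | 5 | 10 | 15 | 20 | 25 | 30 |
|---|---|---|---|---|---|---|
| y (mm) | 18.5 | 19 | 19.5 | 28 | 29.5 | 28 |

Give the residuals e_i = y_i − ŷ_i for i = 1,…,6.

x=5: ŷ = 15 + 0.5·5 = 17.5; e = 18.5 − 17.5 = 1
x=10: ŷ = 15 + 0.5·10 = 20; e = 19 − 20 = -1
x=15: ŷ = 15 + 0.5·15 = 22.5; e = 19.5 − 22.5 = -3
x=20: ŷ = 15 + 0.5·20 = 25; e = 28 − 25 = 3
x=25: ŷ = 15 + 0.5·25 = 27.5; e = 29.5 − 27.5 = 2
x=30: ŷ = 15 + 0.5·30 = 30; e = 28 − 30 = -2

1, -1, -3, 3, 2, -2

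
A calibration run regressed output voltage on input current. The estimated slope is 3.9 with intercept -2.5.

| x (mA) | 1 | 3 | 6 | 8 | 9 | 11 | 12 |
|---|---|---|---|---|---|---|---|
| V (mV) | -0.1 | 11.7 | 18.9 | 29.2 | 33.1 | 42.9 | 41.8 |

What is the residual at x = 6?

ŷ = -2.5 + 3.9·6 = 20.9
e = 18.9 − 20.9 = -2

e = -2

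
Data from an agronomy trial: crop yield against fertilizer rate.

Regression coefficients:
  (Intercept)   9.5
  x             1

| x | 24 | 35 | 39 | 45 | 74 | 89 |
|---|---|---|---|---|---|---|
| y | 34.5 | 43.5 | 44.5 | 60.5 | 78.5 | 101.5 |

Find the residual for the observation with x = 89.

ŷ = 9.5 + 89 = 98.5
r = 101.5 − 98.5 = 3

r = 3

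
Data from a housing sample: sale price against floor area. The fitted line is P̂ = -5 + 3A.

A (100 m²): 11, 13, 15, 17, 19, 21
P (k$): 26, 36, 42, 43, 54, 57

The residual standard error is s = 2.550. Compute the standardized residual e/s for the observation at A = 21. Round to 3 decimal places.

P̂ = -5 + 3·21 = 58
e = 57 − 58 = -1
e/s = -1 / 2.550 = -0.392

-0.392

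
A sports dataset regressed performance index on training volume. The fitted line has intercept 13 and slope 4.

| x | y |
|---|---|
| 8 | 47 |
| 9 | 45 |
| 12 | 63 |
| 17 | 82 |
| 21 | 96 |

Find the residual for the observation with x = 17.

ŷ = 13 + 4·17 = 81
r = 82 − 81 = 1

r = 1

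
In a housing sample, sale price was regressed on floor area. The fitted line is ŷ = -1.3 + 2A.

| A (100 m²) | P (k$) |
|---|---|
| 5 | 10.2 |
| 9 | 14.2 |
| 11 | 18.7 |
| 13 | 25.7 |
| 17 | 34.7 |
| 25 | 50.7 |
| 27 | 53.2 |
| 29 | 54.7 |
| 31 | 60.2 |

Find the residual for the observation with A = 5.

e = 1.5

ŷ = -1.3 + 2·5 = 8.7
e = 10.2 − 8.7 = 1.5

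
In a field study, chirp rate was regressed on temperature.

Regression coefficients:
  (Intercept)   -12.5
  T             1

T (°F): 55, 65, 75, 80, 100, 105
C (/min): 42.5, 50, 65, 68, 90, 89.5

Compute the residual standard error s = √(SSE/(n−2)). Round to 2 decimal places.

T=55: Ĉ = -12.5 + 55 = 42.5; e = 42.5 − 42.5 = 0
T=65: Ĉ = -12.5 + 65 = 52.5; e = 50 − 52.5 = -2.5
T=75: Ĉ = -12.5 + 75 = 62.5; e = 65 − 62.5 = 2.5
T=80: Ĉ = -12.5 + 80 = 67.5; e = 68 − 67.5 = 0.5
T=100: Ĉ = -12.5 + 100 = 87.5; e = 90 − 87.5 = 2.5
T=105: Ĉ = -12.5 + 105 = 92.5; e = 89.5 − 92.5 = -3
SSE = 0 + 6.25 + 6.25 + 0.25 + 6.25 + 9 = 28
s = √(28/4) = √7 ≈ 2.65

s = 2.65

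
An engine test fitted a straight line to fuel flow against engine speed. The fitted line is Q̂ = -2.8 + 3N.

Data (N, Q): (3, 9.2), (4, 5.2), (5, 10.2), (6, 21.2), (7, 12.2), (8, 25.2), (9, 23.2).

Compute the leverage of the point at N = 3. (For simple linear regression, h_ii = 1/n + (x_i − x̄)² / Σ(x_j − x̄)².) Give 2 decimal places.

h = 0.46

N̄ = (3 + 4 + 5 + 6 + 7 + 8 + 9)/7 = 6
Σ(N − N̄)² = 9 + 4 + 1 + 0 + 1 + 4 + 9 = 28
h = 1/7 + (-3)²/28 = 0.142857 + 0.321429 = 0.46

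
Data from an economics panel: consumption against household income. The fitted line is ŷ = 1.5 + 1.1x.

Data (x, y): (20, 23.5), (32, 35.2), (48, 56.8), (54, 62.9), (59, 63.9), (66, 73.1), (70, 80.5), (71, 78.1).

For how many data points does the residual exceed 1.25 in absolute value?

6

x=20: ŷ = 1.5 + 1.1·20 = 23.5; r = 23.5 − 23.5 = 0
x=32: ŷ = 1.5 + 1.1·32 = 36.7; r = 35.2 − 36.7 = -1.5
x=48: ŷ = 1.5 + 1.1·48 = 54.3; r = 56.8 − 54.3 = 2.5
x=54: ŷ = 1.5 + 1.1·54 = 60.9; r = 62.9 − 60.9 = 2
x=59: ŷ = 1.5 + 1.1·59 = 66.4; r = 63.9 − 66.4 = -2.5
x=66: ŷ = 1.5 + 1.1·66 = 74.1; r = 73.1 − 74.1 = -1
x=70: ŷ = 1.5 + 1.1·70 = 78.5; r = 80.5 − 78.5 = 2
x=71: ŷ = 1.5 + 1.1·71 = 79.6; r = 78.1 − 79.6 = -1.5
|r| > 1.25: x=32 (|r|=1.5), x=48 (|r|=2.5), x=54 (|r|=2), x=59 (|r|=2.5), x=70 (|r|=2), x=71 (|r|=1.5) → 6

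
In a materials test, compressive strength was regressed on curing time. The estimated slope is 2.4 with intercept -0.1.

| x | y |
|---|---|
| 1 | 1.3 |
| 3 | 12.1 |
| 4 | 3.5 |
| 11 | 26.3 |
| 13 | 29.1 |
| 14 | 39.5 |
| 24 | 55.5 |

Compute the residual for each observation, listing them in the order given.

x=1: ŷ = -0.1 + 2.4·1 = 2.3; r = 1.3 − 2.3 = -1
x=3: ŷ = -0.1 + 2.4·3 = 7.1; r = 12.1 − 7.1 = 5
x=4: ŷ = -0.1 + 2.4·4 = 9.5; r = 3.5 − 9.5 = -6
x=11: ŷ = -0.1 + 2.4·11 = 26.3; r = 26.3 − 26.3 = 0
x=13: ŷ = -0.1 + 2.4·13 = 31.1; r = 29.1 − 31.1 = -2
x=14: ŷ = -0.1 + 2.4·14 = 33.5; r = 39.5 − 33.5 = 6
x=24: ŷ = -0.1 + 2.4·24 = 57.5; r = 55.5 − 57.5 = -2

-1, 5, -6, 0, -2, 6, -2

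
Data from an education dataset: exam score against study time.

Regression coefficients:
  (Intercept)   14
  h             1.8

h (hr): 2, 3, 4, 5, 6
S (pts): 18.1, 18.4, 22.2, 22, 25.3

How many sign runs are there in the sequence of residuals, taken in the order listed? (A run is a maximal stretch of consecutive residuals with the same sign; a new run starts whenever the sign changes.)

5 runs

h=2: Ŝ = 14 + 1.8·2 = 17.6; e = 18.1 − 17.6 = 0.5
h=3: Ŝ = 14 + 1.8·3 = 19.4; e = 18.4 − 19.4 = -1
h=4: Ŝ = 14 + 1.8·4 = 21.2; e = 22.2 − 21.2 = 1
h=5: Ŝ = 14 + 1.8·5 = 23; e = 22 − 23 = -1
h=6: Ŝ = 14 + 1.8·6 = 24.8; e = 25.3 − 24.8 = 0.5
Signs: + − + − +
Runs: +×1, −×1, +×1, −×1, +×1 → 5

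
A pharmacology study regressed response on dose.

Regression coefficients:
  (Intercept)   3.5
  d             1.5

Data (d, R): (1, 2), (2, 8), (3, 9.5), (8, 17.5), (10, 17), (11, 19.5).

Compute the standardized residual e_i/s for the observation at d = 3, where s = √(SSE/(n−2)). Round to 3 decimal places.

d=1: ŷ = 3.5 + 1.5·1 = 5; e = 2 − 5 = -3
d=2: ŷ = 3.5 + 1.5·2 = 6.5; e = 8 − 6.5 = 1.5
d=3: ŷ = 3.5 + 1.5·3 = 8; e = 9.5 − 8 = 1.5
d=8: ŷ = 3.5 + 1.5·8 = 15.5; e = 17.5 − 15.5 = 2
d=10: ŷ = 3.5 + 1.5·10 = 18.5; e = 17 − 18.5 = -1.5
d=11: ŷ = 3.5 + 1.5·11 = 20; e = 19.5 − 20 = -0.5
SSE = 9 + 2.25 + 2.25 + 4 + 2.25 + 0.25 = 20
s = √(20/4) = 2.23607
e/s = 1.5 / 2.23607 = 0.671

0.671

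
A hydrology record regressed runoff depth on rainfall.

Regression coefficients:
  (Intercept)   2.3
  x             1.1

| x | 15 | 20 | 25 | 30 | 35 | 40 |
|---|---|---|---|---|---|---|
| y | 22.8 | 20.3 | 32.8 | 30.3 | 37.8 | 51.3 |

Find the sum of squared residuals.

SSE = 100

x=15: ŷ = 2.3 + 1.1·15 = 18.8; r = 22.8 − 18.8 = 4
x=20: ŷ = 2.3 + 1.1·20 = 24.3; r = 20.3 − 24.3 = -4
x=25: ŷ = 2.3 + 1.1·25 = 29.8; r = 32.8 − 29.8 = 3
x=30: ŷ = 2.3 + 1.1·30 = 35.3; r = 30.3 − 35.3 = -5
x=35: ŷ = 2.3 + 1.1·35 = 40.8; r = 37.8 − 40.8 = -3
x=40: ŷ = 2.3 + 1.1·40 = 46.3; r = 51.3 − 46.3 = 5
SSE = 16 + 16 + 9 + 25 + 9 + 25 = 100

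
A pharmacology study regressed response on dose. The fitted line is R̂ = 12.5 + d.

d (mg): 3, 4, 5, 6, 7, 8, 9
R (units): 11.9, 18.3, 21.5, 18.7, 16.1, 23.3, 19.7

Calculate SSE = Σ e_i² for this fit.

d=3: R̂ = 12.5 + 3 = 15.5; e = 11.9 − 15.5 = -3.6
d=4: R̂ = 12.5 + 4 = 16.5; e = 18.3 − 16.5 = 1.8
d=5: R̂ = 12.5 + 5 = 17.5; e = 21.5 − 17.5 = 4
d=6: R̂ = 12.5 + 6 = 18.5; e = 18.7 − 18.5 = 0.2
d=7: R̂ = 12.5 + 7 = 19.5; e = 16.1 − 19.5 = -3.4
d=8: R̂ = 12.5 + 8 = 20.5; e = 23.3 − 20.5 = 2.8
d=9: R̂ = 12.5 + 9 = 21.5; e = 19.7 − 21.5 = -1.8
SSE = 12.96 + 3.24 + 16 + 0.04 + 11.56 + 7.84 + 3.24 = 54.88

SSE = 54.88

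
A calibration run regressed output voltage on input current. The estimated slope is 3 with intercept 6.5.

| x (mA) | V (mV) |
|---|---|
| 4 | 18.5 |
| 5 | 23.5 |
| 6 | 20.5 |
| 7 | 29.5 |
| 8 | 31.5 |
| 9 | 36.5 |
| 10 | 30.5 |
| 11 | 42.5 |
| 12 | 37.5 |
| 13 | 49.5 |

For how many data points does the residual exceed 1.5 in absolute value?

8

x=4: ŷ = 6.5 + 3·4 = 18.5; r = 18.5 − 18.5 = 0
x=5: ŷ = 6.5 + 3·5 = 21.5; r = 23.5 − 21.5 = 2
x=6: ŷ = 6.5 + 3·6 = 24.5; r = 20.5 − 24.5 = -4
x=7: ŷ = 6.5 + 3·7 = 27.5; r = 29.5 − 27.5 = 2
x=8: ŷ = 6.5 + 3·8 = 30.5; r = 31.5 − 30.5 = 1
x=9: ŷ = 6.5 + 3·9 = 33.5; r = 36.5 − 33.5 = 3
x=10: ŷ = 6.5 + 3·10 = 36.5; r = 30.5 − 36.5 = -6
x=11: ŷ = 6.5 + 3·11 = 39.5; r = 42.5 − 39.5 = 3
x=12: ŷ = 6.5 + 3·12 = 42.5; r = 37.5 − 42.5 = -5
x=13: ŷ = 6.5 + 3·13 = 45.5; r = 49.5 − 45.5 = 4
|r| > 1.5: x=5 (|r|=2), x=6 (|r|=4), x=7 (|r|=2), x=9 (|r|=3), x=10 (|r|=6), x=11 (|r|=3), x=12 (|r|=5), x=13 (|r|=4) → 8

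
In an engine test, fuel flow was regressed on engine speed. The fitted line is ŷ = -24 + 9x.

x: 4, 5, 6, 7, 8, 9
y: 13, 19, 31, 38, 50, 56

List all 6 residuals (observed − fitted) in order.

1, -2, 1, -1, 2, -1

x=4: ŷ = -24 + 9·4 = 12; e = 13 − 12 = 1
x=5: ŷ = -24 + 9·5 = 21; e = 19 − 21 = -2
x=6: ŷ = -24 + 9·6 = 30; e = 31 − 30 = 1
x=7: ŷ = -24 + 9·7 = 39; e = 38 − 39 = -1
x=8: ŷ = -24 + 9·8 = 48; e = 50 − 48 = 2
x=9: ŷ = -24 + 9·9 = 57; e = 56 − 57 = -1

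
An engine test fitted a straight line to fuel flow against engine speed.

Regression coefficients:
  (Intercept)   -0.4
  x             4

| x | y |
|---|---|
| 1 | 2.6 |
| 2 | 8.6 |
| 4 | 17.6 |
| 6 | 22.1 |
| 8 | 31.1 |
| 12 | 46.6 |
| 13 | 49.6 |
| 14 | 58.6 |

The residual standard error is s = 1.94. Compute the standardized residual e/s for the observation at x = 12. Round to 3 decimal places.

ŷ = -0.4 + 4·12 = 47.6
e = 46.6 − 47.6 = -1
e/s = -1 / 1.94 = -0.515

-0.515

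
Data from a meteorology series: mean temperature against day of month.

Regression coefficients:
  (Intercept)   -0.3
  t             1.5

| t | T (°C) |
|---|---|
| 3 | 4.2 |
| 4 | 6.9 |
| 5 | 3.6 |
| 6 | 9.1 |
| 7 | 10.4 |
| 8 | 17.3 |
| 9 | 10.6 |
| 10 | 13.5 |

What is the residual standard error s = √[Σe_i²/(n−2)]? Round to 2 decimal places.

t=3: ŷ = -0.3 + 1.5·3 = 4.2; e = 4.2 − 4.2 = 0
t=4: ŷ = -0.3 + 1.5·4 = 5.7; e = 6.9 − 5.7 = 1.2
t=5: ŷ = -0.3 + 1.5·5 = 7.2; e = 3.6 − 7.2 = -3.6
t=6: ŷ = -0.3 + 1.5·6 = 8.7; e = 9.1 − 8.7 = 0.4
t=7: ŷ = -0.3 + 1.5·7 = 10.2; e = 10.4 − 10.2 = 0.2
t=8: ŷ = -0.3 + 1.5·8 = 11.7; e = 17.3 − 11.7 = 5.6
t=9: ŷ = -0.3 + 1.5·9 = 13.2; e = 10.6 − 13.2 = -2.6
t=10: ŷ = -0.3 + 1.5·10 = 14.7; e = 13.5 − 14.7 = -1.2
SSE = 0 + 1.44 + 12.96 + 0.16 + 0.04 + 31.36 + 6.76 + 1.44 = 54.16
s = √(54.16/6) = √9.02667 ≈ 3.00

s = 3.00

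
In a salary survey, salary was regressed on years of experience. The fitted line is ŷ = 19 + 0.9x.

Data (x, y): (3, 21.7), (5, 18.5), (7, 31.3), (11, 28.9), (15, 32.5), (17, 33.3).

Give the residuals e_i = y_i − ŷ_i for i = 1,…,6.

0, -5, 6, 0, 0, -1

x=3: ŷ = 19 + 0.9·3 = 21.7; e = 21.7 − 21.7 = 0
x=5: ŷ = 19 + 0.9·5 = 23.5; e = 18.5 − 23.5 = -5
x=7: ŷ = 19 + 0.9·7 = 25.3; e = 31.3 − 25.3 = 6
x=11: ŷ = 19 + 0.9·11 = 28.9; e = 28.9 − 28.9 = 0
x=15: ŷ = 19 + 0.9·15 = 32.5; e = 32.5 − 32.5 = 0
x=17: ŷ = 19 + 0.9·17 = 34.3; e = 33.3 − 34.3 = -1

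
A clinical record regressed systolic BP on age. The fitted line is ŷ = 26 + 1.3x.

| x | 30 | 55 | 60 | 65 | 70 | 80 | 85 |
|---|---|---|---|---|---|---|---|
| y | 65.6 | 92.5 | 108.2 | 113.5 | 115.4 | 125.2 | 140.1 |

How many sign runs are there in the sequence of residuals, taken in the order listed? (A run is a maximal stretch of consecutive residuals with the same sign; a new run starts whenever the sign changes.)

x=30: ŷ = 26 + 1.3·30 = 65; e = 65.6 − 65 = 0.6
x=55: ŷ = 26 + 1.3·55 = 97.5; e = 92.5 − 97.5 = -5
x=60: ŷ = 26 + 1.3·60 = 104; e = 108.2 − 104 = 4.2
x=65: ŷ = 26 + 1.3·65 = 110.5; e = 113.5 − 110.5 = 3
x=70: ŷ = 26 + 1.3·70 = 117; e = 115.4 − 117 = -1.6
x=80: ŷ = 26 + 1.3·80 = 130; e = 125.2 − 130 = -4.8
x=85: ŷ = 26 + 1.3·85 = 136.5; e = 140.1 − 136.5 = 3.6
Signs: + − + + − − +
Runs: +×1, −×1, +×2, −×2, +×1 → 5

5 runs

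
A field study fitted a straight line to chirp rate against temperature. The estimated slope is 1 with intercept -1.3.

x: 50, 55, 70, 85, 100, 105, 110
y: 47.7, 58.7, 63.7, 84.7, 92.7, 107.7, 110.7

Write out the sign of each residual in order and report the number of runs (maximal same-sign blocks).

x=50: ŷ = -1.3 + 50 = 48.7; r = 47.7 − 48.7 = -1
x=55: ŷ = -1.3 + 55 = 53.7; r = 58.7 − 53.7 = 5
x=70: ŷ = -1.3 + 70 = 68.7; r = 63.7 − 68.7 = -5
x=85: ŷ = -1.3 + 85 = 83.7; r = 84.7 − 83.7 = 1
x=100: ŷ = -1.3 + 100 = 98.7; r = 92.7 − 98.7 = -6
x=105: ŷ = -1.3 + 105 = 103.7; r = 107.7 − 103.7 = 4
x=110: ŷ = -1.3 + 110 = 108.7; r = 110.7 − 108.7 = 2
Signs: − + − + − + +
Runs: −×1, +×1, −×1, +×1, −×1, +×2 → 6

6 runs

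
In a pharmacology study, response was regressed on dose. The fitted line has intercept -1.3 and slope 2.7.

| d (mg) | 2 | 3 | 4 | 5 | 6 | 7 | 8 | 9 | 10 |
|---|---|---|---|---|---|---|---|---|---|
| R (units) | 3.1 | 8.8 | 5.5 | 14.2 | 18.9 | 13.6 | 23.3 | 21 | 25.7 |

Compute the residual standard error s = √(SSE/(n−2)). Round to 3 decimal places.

s = 3.162

d=2: R̂ = -1.3 + 2.7·2 = 4.1; e = 3.1 − 4.1 = -1
d=3: R̂ = -1.3 + 2.7·3 = 6.8; e = 8.8 − 6.8 = 2
d=4: R̂ = -1.3 + 2.7·4 = 9.5; e = 5.5 − 9.5 = -4
d=5: R̂ = -1.3 + 2.7·5 = 12.2; e = 14.2 − 12.2 = 2
d=6: R̂ = -1.3 + 2.7·6 = 14.9; e = 18.9 − 14.9 = 4
d=7: R̂ = -1.3 + 2.7·7 = 17.6; e = 13.6 − 17.6 = -4
d=8: R̂ = -1.3 + 2.7·8 = 20.3; e = 23.3 − 20.3 = 3
d=9: R̂ = -1.3 + 2.7·9 = 23; e = 21 − 23 = -2
d=10: R̂ = -1.3 + 2.7·10 = 25.7; e = 25.7 − 25.7 = 0
SSE = 1 + 4 + 16 + 4 + 16 + 16 + 9 + 4 + 0 = 70
s = √(70/7) = √10 ≈ 3.162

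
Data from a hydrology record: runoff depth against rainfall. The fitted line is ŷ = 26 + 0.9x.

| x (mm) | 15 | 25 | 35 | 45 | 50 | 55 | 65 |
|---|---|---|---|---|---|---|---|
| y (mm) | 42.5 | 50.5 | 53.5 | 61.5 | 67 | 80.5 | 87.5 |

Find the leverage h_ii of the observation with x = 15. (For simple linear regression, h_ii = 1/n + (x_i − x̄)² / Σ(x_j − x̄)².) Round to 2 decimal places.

h = 0.52

x̄ = (15 + 25 + 35 + 45 + 50 + 55 + 65)/7 = 41.4286
Σ(x − x̄)² = 698.469 + 269.898 + 41.3265 + 12.7551 + 73.4694 + 184.184 + 555.612 = 1835.71
h = 1/7 + (-26.4286)²/1835.71 = 0.142857 + 0.380489 = 0.52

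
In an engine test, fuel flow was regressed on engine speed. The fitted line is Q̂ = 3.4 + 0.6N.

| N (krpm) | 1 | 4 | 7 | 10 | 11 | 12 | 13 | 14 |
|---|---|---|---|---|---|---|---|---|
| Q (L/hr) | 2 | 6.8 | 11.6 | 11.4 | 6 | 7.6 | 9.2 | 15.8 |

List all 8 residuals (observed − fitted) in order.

-2, 1, 4, 2, -4, -3, -2, 4

N=1: Q̂ = 3.4 + 0.6·1 = 4; r = 2 − 4 = -2
N=4: Q̂ = 3.4 + 0.6·4 = 5.8; r = 6.8 − 5.8 = 1
N=7: Q̂ = 3.4 + 0.6·7 = 7.6; r = 11.6 − 7.6 = 4
N=10: Q̂ = 3.4 + 0.6·10 = 9.4; r = 11.4 − 9.4 = 2
N=11: Q̂ = 3.4 + 0.6·11 = 10; r = 6 − 10 = -4
N=12: Q̂ = 3.4 + 0.6·12 = 10.6; r = 7.6 − 10.6 = -3
N=13: Q̂ = 3.4 + 0.6·13 = 11.2; r = 9.2 − 11.2 = -2
N=14: Q̂ = 3.4 + 0.6·14 = 11.8; r = 15.8 − 11.8 = 4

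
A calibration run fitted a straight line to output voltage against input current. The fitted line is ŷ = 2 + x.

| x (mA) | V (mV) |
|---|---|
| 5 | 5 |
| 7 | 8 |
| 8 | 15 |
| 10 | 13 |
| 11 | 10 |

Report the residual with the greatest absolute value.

x=5: ŷ = 2 + 5 = 7; e = 5 − 7 = -2
x=7: ŷ = 2 + 7 = 9; e = 8 − 9 = -1
x=8: ŷ = 2 + 8 = 10; e = 15 − 10 = 5
x=10: ŷ = 2 + 10 = 12; e = 13 − 12 = 1
x=11: ŷ = 2 + 11 = 13; e = 10 − 13 = -3
Largest |e| is 5 at x = 8, residual 5.

e = 5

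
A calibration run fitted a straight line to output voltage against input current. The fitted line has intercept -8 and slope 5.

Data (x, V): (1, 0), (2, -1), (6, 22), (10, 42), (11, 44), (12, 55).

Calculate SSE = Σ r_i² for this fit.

SSE = 36

x=1: ŷ = -8 + 5·1 = -3; r = 0 − (-3) = 3
x=2: ŷ = -8 + 5·2 = 2; r = -1 − 2 = -3
x=6: ŷ = -8 + 5·6 = 22; r = 22 − 22 = 0
x=10: ŷ = -8 + 5·10 = 42; r = 42 − 42 = 0
x=11: ŷ = -8 + 5·11 = 47; r = 44 − 47 = -3
x=12: ŷ = -8 + 5·12 = 52; r = 55 − 52 = 3
SSE = 9 + 9 + 0 + 0 + 9 + 9 = 36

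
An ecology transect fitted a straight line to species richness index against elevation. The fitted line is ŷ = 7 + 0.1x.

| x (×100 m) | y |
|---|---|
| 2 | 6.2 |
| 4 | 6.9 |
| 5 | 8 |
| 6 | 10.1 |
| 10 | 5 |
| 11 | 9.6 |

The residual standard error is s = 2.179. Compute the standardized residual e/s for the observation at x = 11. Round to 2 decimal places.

0.69

ŷ = 7 + 0.1·11 = 8.1
e = 9.6 − 8.1 = 1.5
e/s = 1.5 / 2.179 = 0.69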